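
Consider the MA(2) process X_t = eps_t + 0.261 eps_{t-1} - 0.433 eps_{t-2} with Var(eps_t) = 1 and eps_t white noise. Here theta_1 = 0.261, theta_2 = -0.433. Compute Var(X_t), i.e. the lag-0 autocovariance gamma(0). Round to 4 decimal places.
\gamma(0) = 1.2556

For an MA(q) process X_t = eps_t + sum_i theta_i eps_{t-i} with
Var(eps_t) = sigma^2, the variance is
  gamma(0) = sigma^2 * (1 + sum_i theta_i^2).
  sum_i theta_i^2 = (0.261)^2 + (-0.433)^2 = 0.068121 + 0.187489 = 0.25561.
  gamma(0) = 1 * (1 + 0.25561) = 1 * 1.25561 = 1.25561, which rounds to 1.2556.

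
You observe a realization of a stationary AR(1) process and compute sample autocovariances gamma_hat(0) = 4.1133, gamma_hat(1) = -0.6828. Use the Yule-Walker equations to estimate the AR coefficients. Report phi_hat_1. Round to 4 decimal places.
\hat\phi_{1} = -0.1660

The Yule-Walker equations for an AR(p) process read, in matrix form,
  Gamma_p phi = r_p,   with   (Gamma_p)_{ij} = gamma(|i - j|),
                       (r_p)_i = gamma(i),   i,j = 1..p.
Substitute the sample gammas (Toeplitz matrix and right-hand side of size 1):
  Gamma_p = [[4.1133]]
  r_p     = [-0.6828]
With p = 1 this is the single equation gamma(0) phi_1 = gamma(1):
  phi_hat_1 = gamma(1) / gamma(0) = -0.6828 / 4.1133 = -0.1660.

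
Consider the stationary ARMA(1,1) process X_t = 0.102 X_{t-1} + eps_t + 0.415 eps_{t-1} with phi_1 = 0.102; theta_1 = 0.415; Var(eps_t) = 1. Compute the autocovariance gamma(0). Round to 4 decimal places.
\gamma(0) = 1.2701

Multiply the model equation by X_{t-k} and take expectations. With theta_0 = psi_0 = 1 and psi_j the MA(infinity) weights, this gives
  gamma(k) - sum_i phi_i gamma(k-i) = c_k,
  c_k = sigma^2 * sum_{j=k..q} theta_j psi_{j-k}   (c_k = 0 for k > q),
using gamma(-m) = gamma(m).
psi-weights needed (psi_j = theta_j + sum_i phi_i psi_{j-i}):
  psi_1 = theta_1 + phi_1 = 0.415 + (0.102) = 0.517
Right-hand sides:
  c_0 = sigma^2 (1 + theta_1 psi_1) = 1 * (1 + (0.415)(0.517)) = 1 * 1.214555 = 1.214555
  c_1 = sigma^2 theta_1 = 1 * (0.415) = 0.415
  c_2 = 0
Equations for k = 0 and k = 1 (AR order 1):
  gamma(0) = phi_1 gamma(1) + c_0
  gamma(1) = phi_1 gamma(0) + c_1
Substituting the second into the first: gamma(0) (1 - phi_1^2) = c_0 + phi_1 c_1, so
  gamma(0) = (c_0 + phi_1 c_1) / (1 - phi_1^2) = (1.214555 + (0.102)(0.415)) / (1 - (0.102)^2) = 1.256885 / 0.989596 = 1.270099.
Therefore gamma(0) = 1.2701 (to 4 decimal places).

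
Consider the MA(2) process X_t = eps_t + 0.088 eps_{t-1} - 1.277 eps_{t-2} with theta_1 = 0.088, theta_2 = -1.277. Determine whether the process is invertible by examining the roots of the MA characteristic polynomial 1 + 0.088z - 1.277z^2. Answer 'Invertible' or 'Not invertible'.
\text{Not invertible}

The MA(q) characteristic polynomial is P(z) = 1 + 0.088z - 1.277z^2.
Invertibility requires all roots to lie outside the unit circle, i.e. |z| > 1 for every root.
Set 1 + (0.088) z + (-1.277) z^2 = 0, i.e. a z^2 + b z + c = 0 with a = -1.277, b = 0.088, c = 1.
Discriminant D = b^2 - 4ac = (0.088)^2 - 4*(-1.277)*1 = 0.007744 - (-5.108) = 5.115744.
D >= 0, so the roots are real: z = (-b +/- sqrt(D)) / (2a) = (-0.088 +/- 2.261801) / (-2.554).
  z_1 = (-0.088 + 2.261801) / (-2.554) = -0.8511,   |z_1| = 0.8511.
  z_2 = (-0.088 - 2.261801) / (-2.554) = 0.92,   |z_2| = 0.92.
Moduli of all roots: 0.8511, 0.9200.
All moduli strictly greater than 1? No.
Verdict: Not invertible.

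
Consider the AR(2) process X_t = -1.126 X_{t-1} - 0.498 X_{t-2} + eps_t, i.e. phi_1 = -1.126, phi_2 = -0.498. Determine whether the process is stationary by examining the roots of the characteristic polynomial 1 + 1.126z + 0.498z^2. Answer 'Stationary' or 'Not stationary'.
\text{Stationary}

The AR(p) characteristic polynomial is P(z) = 1 + 1.126z + 0.498z^2.
Stationarity requires all roots to lie outside the unit circle, i.e. |z| > 1 for every root.
Set 1 + (1.126) z + (0.498) z^2 = 0, i.e. a z^2 + b z + c = 0 with a = 0.498, b = 1.126, c = 1.
Discriminant D = b^2 - 4ac = (1.126)^2 - 4*(0.498)*1 = 1.267876 - (1.992) = -0.724124.
D < 0, so the roots are the complex-conjugate pair z = (-b +/- i sqrt(-D)) / (2a) = -1.1305 +/- 0.8544i.
For a conjugate pair |z|^2 = z * conj(z) = (product of roots) = c/a = 1/(0.498) = 2.008032, so |z| = sqrt(2.008032) = 1.4171 for both roots.
Moduli of all roots: 1.4171, 1.4171.
All moduli strictly greater than 1? Yes.
Verdict: Stationary.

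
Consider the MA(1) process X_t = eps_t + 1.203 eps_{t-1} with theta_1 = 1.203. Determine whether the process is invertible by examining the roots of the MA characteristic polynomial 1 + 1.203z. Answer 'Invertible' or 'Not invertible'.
\text{Not invertible}

The MA(q) characteristic polynomial is P(z) = 1 + 1.203z.
Invertibility requires all roots to lie outside the unit circle, i.e. |z| > 1 for every root.
This is linear in z: 1 + (1.203) z = 0  =>  z = -1/(1.203) = -0.831255,  |z| = 0.831255.
Moduli of all roots: 0.8313.
All moduli strictly greater than 1? No.
Verdict: Not invertible.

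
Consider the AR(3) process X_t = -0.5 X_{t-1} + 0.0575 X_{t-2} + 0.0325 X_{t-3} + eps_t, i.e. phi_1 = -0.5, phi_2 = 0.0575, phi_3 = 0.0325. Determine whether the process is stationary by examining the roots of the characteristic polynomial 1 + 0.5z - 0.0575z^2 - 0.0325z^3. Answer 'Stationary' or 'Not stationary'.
\text{Stationary}

The AR(p) characteristic polynomial is P(z) = 1 + 0.5z - 0.0575z^2 - 0.0325z^3.
Stationarity requires all roots to lie outside the unit circle, i.e. |z| > 1 for every root.
Degree 3: look for a simple real root z0 first, then factor out (1 - z/z0) and solve the remaining quadratic.
Testing z0 = 4: P(4) = 1 + (0.5)(4) + (-0.0575)(4)^2 + (-0.0325)(4)^3
  = 1 + (2) + (-0.92) + (-2.08) = 0.  So z_0 = 4 is a root, |z_0| = 4.
Divide out the factor (1 - 0.25 z) = (1 - z/z0) (since 1/z0 = 0.25):
  P(z) = (1 - 0.25 z)(1 + (0.75) z + (0.13) z^2)
  [check: z-coef 0.75 - (0.25) = 0.5; z^2-coef 0.13 - (0.25)(0.75) = -0.0575; z^3-coef -(0.25)(0.13) = -0.0325.]
Remaining roots from the quadratic factor 1 + (0.75) z + (0.13) z^2:
  Set 1 + (0.75) z + (0.13) z^2 = 0, i.e. a z^2 + b z + c = 0 with a = 0.13, b = 0.75, c = 1.
  Discriminant D = b^2 - 4ac = (0.75)^2 - 4*(0.13)*1 = 0.5625 - (0.52) = 0.0425.
  D >= 0, so the roots are real: z = (-b +/- sqrt(D)) / (2a) = (-0.75 +/- 0.206155) / (0.26).
    z_1 = (-0.75 + 0.206155) / (0.26) = -2.0917,   |z_1| = 2.0917.
    z_2 = (-0.75 - 0.206155) / (0.26) = -3.6775,   |z_2| = 3.6775.
Moduli of all roots: 4.0000, 2.0917, 3.6775.
All moduli strictly greater than 1? Yes.
Verdict: Stationary.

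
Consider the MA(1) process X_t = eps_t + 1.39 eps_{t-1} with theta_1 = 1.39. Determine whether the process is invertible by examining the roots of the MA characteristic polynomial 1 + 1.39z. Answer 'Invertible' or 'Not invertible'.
\text{Not invertible}

The MA(q) characteristic polynomial is P(z) = 1 + 1.39z.
Invertibility requires all roots to lie outside the unit circle, i.e. |z| > 1 for every root.
This is linear in z: 1 + (1.39) z = 0  =>  z = -1/(1.39) = -0.719424,  |z| = 0.719424.
Moduli of all roots: 0.7194.
All moduli strictly greater than 1? No.
Verdict: Not invertible.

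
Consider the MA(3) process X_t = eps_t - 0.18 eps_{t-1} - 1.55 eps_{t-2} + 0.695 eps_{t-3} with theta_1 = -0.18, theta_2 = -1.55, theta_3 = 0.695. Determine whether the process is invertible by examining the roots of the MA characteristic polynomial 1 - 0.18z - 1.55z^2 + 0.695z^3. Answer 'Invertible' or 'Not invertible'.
\text{Not invertible}

The MA(q) characteristic polynomial is P(z) = 1 - 0.18z - 1.55z^2 + 0.695z^3.
Invertibility requires all roots to lie outside the unit circle, i.e. |z| > 1 for every root.
Degree 3: look for a simple real root z0 first, then factor out (1 - z/z0) and solve the remaining quadratic.
Testing z0 = 2: P(2) = 1 + (-0.18)(2) + (-1.55)(2)^2 + (0.695)(2)^3
  = 1 + (-0.36) + (-6.2) + (5.56) = 0.  So z_0 = 2 is a root, |z_0| = 2.
Divide out the factor (1 - 0.5 z) = (1 - z/z0) (since 1/z0 = 0.5):
  P(z) = (1 - 0.5 z)(1 + (0.32) z + (-1.39) z^2)
  [check: z-coef 0.32 - (0.5) = -0.18; z^2-coef -1.39 - (0.5)(0.32) = -1.55; z^3-coef -(0.5)(-1.39) = 0.695.]
Remaining roots from the quadratic factor 1 + (0.32) z + (-1.39) z^2:
  Set 1 + (0.32) z + (-1.39) z^2 = 0, i.e. a z^2 + b z + c = 0 with a = -1.39, b = 0.32, c = 1.
  Discriminant D = b^2 - 4ac = (0.32)^2 - 4*(-1.39)*1 = 0.1024 - (-5.56) = 5.6624.
  D >= 0, so the roots are real: z = (-b +/- sqrt(D)) / (2a) = (-0.32 +/- 2.37958) / (-2.78).
    z_1 = (-0.32 + 2.37958) / (-2.78) = -0.7409,   |z_1| = 0.7409.
    z_2 = (-0.32 - 2.37958) / (-2.78) = 0.9711,   |z_2| = 0.9711.
Moduli of all roots: 2.0000, 0.7409, 0.9711.
All moduli strictly greater than 1? No.
Verdict: Not invertible.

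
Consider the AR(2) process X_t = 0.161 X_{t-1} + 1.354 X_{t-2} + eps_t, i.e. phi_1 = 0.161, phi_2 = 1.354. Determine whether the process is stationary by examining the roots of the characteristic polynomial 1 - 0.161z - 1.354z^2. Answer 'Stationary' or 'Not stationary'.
\text{Not stationary}

The AR(p) characteristic polynomial is P(z) = 1 - 0.161z - 1.354z^2.
Stationarity requires all roots to lie outside the unit circle, i.e. |z| > 1 for every root.
Set 1 + (-0.161) z + (-1.354) z^2 = 0, i.e. a z^2 + b z + c = 0 with a = -1.354, b = -0.161, c = 1.
Discriminant D = b^2 - 4ac = (-0.161)^2 - 4*(-1.354)*1 = 0.025921 - (-5.416) = 5.441921.
D >= 0, so the roots are real: z = (-b +/- sqrt(D)) / (2a) = (0.161 +/- 2.332793) / (-2.708).
  z_1 = (0.161 + 2.332793) / (-2.708) = -0.9209,   |z_1| = 0.9209.
  z_2 = (0.161 - 2.332793) / (-2.708) = 0.802,   |z_2| = 0.802.
Moduli of all roots: 0.9209, 0.8020.
All moduli strictly greater than 1? No.
Verdict: Not stationary.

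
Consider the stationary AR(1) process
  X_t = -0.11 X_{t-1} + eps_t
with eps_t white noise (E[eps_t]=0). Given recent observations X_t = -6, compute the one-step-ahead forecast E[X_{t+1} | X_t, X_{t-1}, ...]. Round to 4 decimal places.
E[X_{t+1} \mid \mathcal F_t] = 0.6600

For an AR(p) model X_t = c + sum_i phi_i X_{t-i} + eps_t, the
one-step-ahead conditional mean is
  E[X_{t+1} | X_t, ...] = c + sum_i phi_i X_{t+1-i}.
Substitute known values:
  E[X_{t+1} | ...] = (-0.11) * (-6)
                   = 0.6600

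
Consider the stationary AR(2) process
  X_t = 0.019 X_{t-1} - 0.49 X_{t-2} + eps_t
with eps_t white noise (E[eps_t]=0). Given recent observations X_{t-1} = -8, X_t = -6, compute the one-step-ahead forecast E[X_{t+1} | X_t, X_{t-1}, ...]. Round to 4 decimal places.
E[X_{t+1} \mid \mathcal F_t] = 3.8060

For an AR(p) model X_t = c + sum_i phi_i X_{t-i} + eps_t, the
one-step-ahead conditional mean is
  E[X_{t+1} | X_t, ...] = c + sum_i phi_i X_{t+1-i}.
Substitute known values:
  E[X_{t+1} | ...] = (0.019) * (-6) + (-0.49) * (-8)
                   = 3.8060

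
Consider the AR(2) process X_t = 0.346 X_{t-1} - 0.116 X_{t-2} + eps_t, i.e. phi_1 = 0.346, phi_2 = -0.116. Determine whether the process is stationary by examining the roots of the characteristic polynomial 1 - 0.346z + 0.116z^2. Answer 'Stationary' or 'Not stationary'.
\text{Stationary}

The AR(p) characteristic polynomial is P(z) = 1 - 0.346z + 0.116z^2.
Stationarity requires all roots to lie outside the unit circle, i.e. |z| > 1 for every root.
Set 1 + (-0.346) z + (0.116) z^2 = 0, i.e. a z^2 + b z + c = 0 with a = 0.116, b = -0.346, c = 1.
Discriminant D = b^2 - 4ac = (-0.346)^2 - 4*(0.116)*1 = 0.119716 - (0.464) = -0.344284.
D < 0, so the roots are the complex-conjugate pair z = (-b +/- i sqrt(-D)) / (2a) = 1.4914 +/- 2.5291i.
For a conjugate pair |z|^2 = z * conj(z) = (product of roots) = c/a = 1/(0.116) = 8.62069, so |z| = sqrt(8.62069) = 2.9361 for both roots.
Moduli of all roots: 2.9361, 2.9361.
All moduli strictly greater than 1? Yes.
Verdict: Stationary.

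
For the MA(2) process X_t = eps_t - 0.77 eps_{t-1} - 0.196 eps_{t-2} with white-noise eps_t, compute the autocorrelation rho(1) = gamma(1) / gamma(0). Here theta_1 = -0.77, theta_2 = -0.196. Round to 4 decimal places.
\rho(1) = -0.3795

For an MA(q) process with theta_0 = 1, the autocovariance is
  gamma(k) = sigma^2 * sum_{i=0..q-k} theta_i * theta_{i+k},
and rho(k) = gamma(k) / gamma(0). Sigma^2 cancels.
  numerator   = (1)*(-0.77) + (-0.77)*(-0.196) = -0.61908.
  denominator = (1)^2 + (-0.77)^2 + (-0.196)^2 = 1.631316.
  rho(1) = -0.61908 / 1.631316 = -0.3795.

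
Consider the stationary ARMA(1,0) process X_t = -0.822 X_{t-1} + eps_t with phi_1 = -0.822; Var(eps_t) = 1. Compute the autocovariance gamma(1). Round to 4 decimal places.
\gamma(1) = -2.5346

Multiply the model equation by X_{t-k} and take expectations. With theta_0 = psi_0 = 1 and psi_j the MA(infinity) weights, this gives
  gamma(k) - sum_i phi_i gamma(k-i) = c_k,
  c_k = sigma^2 * sum_{j=k..q} theta_j psi_{j-k}   (c_k = 0 for k > q),
using gamma(-m) = gamma(m).
Pure AR (q = 0): c_0 = sigma^2 = 1, c_k = 0 for k >= 1.
Equations for k = 0 and k = 1 (AR order 1):
  gamma(0) = phi_1 gamma(1) + c_0
  gamma(1) = phi_1 gamma(0) + c_1
Substituting the second into the first: gamma(0) (1 - phi_1^2) = c_0 + phi_1 c_1, so
  gamma(0) = c_0 / (1 - phi_1^2) = 1 / (1 - (-0.822)^2) = 1 / 0.324316 = 3.083412.
  gamma(1) = phi_1 gamma(0) = (-0.822)(3.083412) = -2.534565.
Therefore gamma(1) = -2.5346 (to 4 decimal places).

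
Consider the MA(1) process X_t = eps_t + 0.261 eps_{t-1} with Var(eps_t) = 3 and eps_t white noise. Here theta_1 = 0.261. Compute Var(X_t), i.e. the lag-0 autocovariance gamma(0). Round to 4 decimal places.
\gamma(0) = 3.2044

For an MA(q) process X_t = eps_t + sum_i theta_i eps_{t-i} with
Var(eps_t) = sigma^2, the variance is
  gamma(0) = sigma^2 * (1 + sum_i theta_i^2).
  sum_i theta_i^2 = (0.261)^2 = 0.068121.
  gamma(0) = 3 * (1 + 0.068121) = 3 * 1.068121 = 3.204363, which rounds to 3.2044.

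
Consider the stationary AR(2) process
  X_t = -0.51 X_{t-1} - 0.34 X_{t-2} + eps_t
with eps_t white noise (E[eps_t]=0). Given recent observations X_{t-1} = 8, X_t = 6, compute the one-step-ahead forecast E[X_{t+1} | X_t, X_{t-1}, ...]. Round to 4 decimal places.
E[X_{t+1} \mid \mathcal F_t] = -5.7800

For an AR(p) model X_t = c + sum_i phi_i X_{t-i} + eps_t, the
one-step-ahead conditional mean is
  E[X_{t+1} | X_t, ...] = c + sum_i phi_i X_{t+1-i}.
Substitute known values:
  E[X_{t+1} | ...] = (-0.51) * (6) + (-0.34) * (8)
                   = -5.7800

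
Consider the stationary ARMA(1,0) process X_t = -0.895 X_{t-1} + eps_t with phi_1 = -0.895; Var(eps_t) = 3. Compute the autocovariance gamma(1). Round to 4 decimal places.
\gamma(1) = -13.4942

Multiply the model equation by X_{t-k} and take expectations. With theta_0 = psi_0 = 1 and psi_j the MA(infinity) weights, this gives
  gamma(k) - sum_i phi_i gamma(k-i) = c_k,
  c_k = sigma^2 * sum_{j=k..q} theta_j psi_{j-k}   (c_k = 0 for k > q),
using gamma(-m) = gamma(m).
Pure AR (q = 0): c_0 = sigma^2 = 3, c_k = 0 for k >= 1.
Equations for k = 0 and k = 1 (AR order 1):
  gamma(0) = phi_1 gamma(1) + c_0
  gamma(1) = phi_1 gamma(0) + c_1
Substituting the second into the first: gamma(0) (1 - phi_1^2) = c_0 + phi_1 c_1, so
  gamma(0) = c_0 / (1 - phi_1^2) = 3 / (1 - (-0.895)^2) = 3 / 0.198975 = 15.077271.
  gamma(1) = phi_1 gamma(0) = (-0.895)(15.077271) = -13.494158.
Therefore gamma(1) = -13.4942 (to 4 decimal places).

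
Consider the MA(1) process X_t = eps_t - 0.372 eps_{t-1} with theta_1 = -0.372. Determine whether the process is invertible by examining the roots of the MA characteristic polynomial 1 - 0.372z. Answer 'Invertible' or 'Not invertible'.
\text{Invertible}

The MA(q) characteristic polynomial is P(z) = 1 - 0.372z.
Invertibility requires all roots to lie outside the unit circle, i.e. |z| > 1 for every root.
This is linear in z: 1 + (-0.372) z = 0  =>  z = -1/(-0.372) = 2.688172,  |z| = 2.688172.
Moduli of all roots: 2.6882.
All moduli strictly greater than 1? Yes.
Verdict: Invertible.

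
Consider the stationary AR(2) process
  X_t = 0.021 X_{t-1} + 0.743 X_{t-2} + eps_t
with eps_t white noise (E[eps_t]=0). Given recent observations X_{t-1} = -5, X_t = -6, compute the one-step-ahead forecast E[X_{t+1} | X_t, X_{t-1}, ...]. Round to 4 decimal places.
E[X_{t+1} \mid \mathcal F_t] = -3.8410

For an AR(p) model X_t = c + sum_i phi_i X_{t-i} + eps_t, the
one-step-ahead conditional mean is
  E[X_{t+1} | X_t, ...] = c + sum_i phi_i X_{t+1-i}.
Substitute known values:
  E[X_{t+1} | ...] = (0.021) * (-6) + (0.743) * (-5)
                   = -3.8410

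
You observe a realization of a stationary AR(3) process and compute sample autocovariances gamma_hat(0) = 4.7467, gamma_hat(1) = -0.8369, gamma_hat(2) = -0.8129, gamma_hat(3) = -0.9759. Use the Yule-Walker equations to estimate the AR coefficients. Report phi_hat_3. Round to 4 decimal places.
\hat\phi_{3} = -0.3010

The Yule-Walker equations for an AR(p) process read, in matrix form,
  Gamma_p phi = r_p,   with   (Gamma_p)_{ij} = gamma(|i - j|),
                       (r_p)_i = gamma(i),   i,j = 1..p.
Substitute the sample gammas (Toeplitz matrix and right-hand side of size 3):
  Gamma_p = [[4.7467, -0.8369, -0.8129], [-0.8369, 4.7467, -0.8369], [-0.8129, -0.8369, 4.7467]]
  r_p     = [-0.8369, -0.8129, -0.9759]
Written out (R1..R3):
  (R1) 4.7467 phi_1 - 0.8369 phi_2 - 0.8129 phi_3 = -0.8369
  (R2) -0.8369 phi_1 + 4.7467 phi_2 - 0.8369 phi_3 = -0.8129
  (R3) -0.8129 phi_1 - 0.8369 phi_2 + 4.7467 phi_3 = -0.9759
Gaussian elimination:
  R2 <- R2 - (-0.8369/4.7467) R1 = R2 - (-0.176312) R1:  4.599145 phi_2 - 0.980224 phi_3 = -0.960455
  R3 <- R3 - (-0.8129/4.7467) R1 = R3 - (-0.171256) R1:  -0.980224 phi_2 + 4.607486 phi_3 = -1.119224
  R3 <- R3 - (-0.980224/4.599145) R2 = R3 - (-0.213132) R2:  4.398569 phi_3 = -1.323928
Back-substitution:
  phi_hat_3 = -1.323928 / 4.398569 = -0.300991
  phi_hat_2 = (-0.960455 - (-0.980224)(-0.300991)) / 4.599145 = -0.272984
  phi_hat_1 = (-0.8369 - (-0.8369)(-0.272984) - (-0.8129)(-0.300991)) / 4.7467 = -0.275989
So phi_hat = [-0.2760, -0.2730, -0.3010].
Therefore phi_hat_3 = -0.3010.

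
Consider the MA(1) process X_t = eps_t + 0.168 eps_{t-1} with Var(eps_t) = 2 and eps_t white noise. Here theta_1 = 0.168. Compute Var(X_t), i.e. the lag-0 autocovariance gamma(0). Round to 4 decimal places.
\gamma(0) = 2.0564

For an MA(q) process X_t = eps_t + sum_i theta_i eps_{t-i} with
Var(eps_t) = sigma^2, the variance is
  gamma(0) = sigma^2 * (1 + sum_i theta_i^2).
  sum_i theta_i^2 = (0.168)^2 = 0.028224.
  gamma(0) = 2 * (1 + 0.028224) = 2 * 1.028224 = 2.056448, which rounds to 2.0564.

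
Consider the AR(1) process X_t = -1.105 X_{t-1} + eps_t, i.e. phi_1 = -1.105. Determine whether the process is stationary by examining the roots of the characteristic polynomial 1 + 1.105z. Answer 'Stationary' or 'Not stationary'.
\text{Not stationary}

The AR(p) characteristic polynomial is P(z) = 1 + 1.105z.
Stationarity requires all roots to lie outside the unit circle, i.e. |z| > 1 for every root.
This is linear in z: 1 + (1.105) z = 0  =>  z = -1/(1.105) = -0.904977,  |z| = 0.904977.
Moduli of all roots: 0.9050.
All moduli strictly greater than 1? No.
Verdict: Not stationary.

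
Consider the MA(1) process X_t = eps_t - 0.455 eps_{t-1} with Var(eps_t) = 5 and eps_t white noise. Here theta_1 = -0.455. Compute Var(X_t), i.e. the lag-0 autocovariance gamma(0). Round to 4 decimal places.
\gamma(0) = 6.0351

For an MA(q) process X_t = eps_t + sum_i theta_i eps_{t-i} with
Var(eps_t) = sigma^2, the variance is
  gamma(0) = sigma^2 * (1 + sum_i theta_i^2).
  sum_i theta_i^2 = (-0.455)^2 = 0.207025.
  gamma(0) = 5 * (1 + 0.207025) = 5 * 1.207025 = 6.035125, which rounds to 6.0351.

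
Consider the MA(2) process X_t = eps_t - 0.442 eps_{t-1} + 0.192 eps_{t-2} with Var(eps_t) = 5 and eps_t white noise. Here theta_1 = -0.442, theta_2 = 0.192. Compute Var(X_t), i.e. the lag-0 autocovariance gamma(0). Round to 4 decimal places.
\gamma(0) = 6.1611

For an MA(q) process X_t = eps_t + sum_i theta_i eps_{t-i} with
Var(eps_t) = sigma^2, the variance is
  gamma(0) = sigma^2 * (1 + sum_i theta_i^2).
  sum_i theta_i^2 = (-0.442)^2 + (0.192)^2 = 0.195364 + 0.036864 = 0.232228.
  gamma(0) = 5 * (1 + 0.232228) = 5 * 1.232228 = 6.16114, which rounds to 6.1611.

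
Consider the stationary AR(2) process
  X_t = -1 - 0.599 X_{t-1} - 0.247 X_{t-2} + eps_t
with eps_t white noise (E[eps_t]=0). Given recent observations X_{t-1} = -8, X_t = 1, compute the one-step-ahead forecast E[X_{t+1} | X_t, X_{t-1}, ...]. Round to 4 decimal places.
E[X_{t+1} \mid \mathcal F_t] = 0.3770

For an AR(p) model X_t = c + sum_i phi_i X_{t-i} + eps_t, the
one-step-ahead conditional mean is
  E[X_{t+1} | X_t, ...] = c + sum_i phi_i X_{t+1-i}.
Substitute known values:
  E[X_{t+1} | ...] = -1 + (-0.599) * (1) + (-0.247) * (-8)
                   = 0.3770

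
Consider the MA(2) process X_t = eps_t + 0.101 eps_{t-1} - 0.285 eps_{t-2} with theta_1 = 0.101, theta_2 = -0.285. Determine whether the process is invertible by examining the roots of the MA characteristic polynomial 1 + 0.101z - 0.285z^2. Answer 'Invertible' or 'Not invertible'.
\text{Invertible}

The MA(q) characteristic polynomial is P(z) = 1 + 0.101z - 0.285z^2.
Invertibility requires all roots to lie outside the unit circle, i.e. |z| > 1 for every root.
Set 1 + (0.101) z + (-0.285) z^2 = 0, i.e. a z^2 + b z + c = 0 with a = -0.285, b = 0.101, c = 1.
Discriminant D = b^2 - 4ac = (0.101)^2 - 4*(-0.285)*1 = 0.010201 - (-1.14) = 1.150201.
D >= 0, so the roots are real: z = (-b +/- sqrt(D)) / (2a) = (-0.101 +/- 1.072474) / (-0.57).
  z_1 = (-0.101 + 1.072474) / (-0.57) = -1.7043,   |z_1| = 1.7043.
  z_2 = (-0.101 - 1.072474) / (-0.57) = 2.0587,   |z_2| = 2.0587.
Moduli of all roots: 1.7043, 2.0587.
All moduli strictly greater than 1? Yes.
Verdict: Invertible.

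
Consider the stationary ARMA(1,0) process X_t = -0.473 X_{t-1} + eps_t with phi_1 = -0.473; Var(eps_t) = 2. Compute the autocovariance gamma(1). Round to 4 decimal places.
\gamma(1) = -1.2186

Multiply the model equation by X_{t-k} and take expectations. With theta_0 = psi_0 = 1 and psi_j the MA(infinity) weights, this gives
  gamma(k) - sum_i phi_i gamma(k-i) = c_k,
  c_k = sigma^2 * sum_{j=k..q} theta_j psi_{j-k}   (c_k = 0 for k > q),
using gamma(-m) = gamma(m).
Pure AR (q = 0): c_0 = sigma^2 = 2, c_k = 0 for k >= 1.
Equations for k = 0 and k = 1 (AR order 1):
  gamma(0) = phi_1 gamma(1) + c_0
  gamma(1) = phi_1 gamma(0) + c_1
Substituting the second into the first: gamma(0) (1 - phi_1^2) = c_0 + phi_1 c_1, so
  gamma(0) = c_0 / (1 - phi_1^2) = 2 / (1 - (-0.473)^2) = 2 / 0.776271 = 2.57642.
  gamma(1) = phi_1 gamma(0) = (-0.473)(2.57642) = -1.218647.
Therefore gamma(1) = -1.2186 (to 4 decimal places).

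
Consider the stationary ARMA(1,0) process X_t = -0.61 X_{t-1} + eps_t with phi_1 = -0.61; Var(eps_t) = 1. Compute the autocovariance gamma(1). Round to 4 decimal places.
\gamma(1) = -0.9715

Multiply the model equation by X_{t-k} and take expectations. With theta_0 = psi_0 = 1 and psi_j the MA(infinity) weights, this gives
  gamma(k) - sum_i phi_i gamma(k-i) = c_k,
  c_k = sigma^2 * sum_{j=k..q} theta_j psi_{j-k}   (c_k = 0 for k > q),
using gamma(-m) = gamma(m).
Pure AR (q = 0): c_0 = sigma^2 = 1, c_k = 0 for k >= 1.
Equations for k = 0 and k = 1 (AR order 1):
  gamma(0) = phi_1 gamma(1) + c_0
  gamma(1) = phi_1 gamma(0) + c_1
Substituting the second into the first: gamma(0) (1 - phi_1^2) = c_0 + phi_1 c_1, so
  gamma(0) = c_0 / (1 - phi_1^2) = 1 / (1 - (-0.61)^2) = 1 / 0.6279 = 1.59261.
  gamma(1) = phi_1 gamma(0) = (-0.61)(1.59261) = -0.971492.
Therefore gamma(1) = -0.9715 (to 4 decimal places).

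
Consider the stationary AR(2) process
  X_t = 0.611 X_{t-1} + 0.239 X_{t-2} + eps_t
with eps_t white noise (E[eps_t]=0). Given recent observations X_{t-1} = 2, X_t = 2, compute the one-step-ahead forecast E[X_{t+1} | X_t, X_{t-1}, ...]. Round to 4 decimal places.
E[X_{t+1} \mid \mathcal F_t] = 1.7000

For an AR(p) model X_t = c + sum_i phi_i X_{t-i} + eps_t, the
one-step-ahead conditional mean is
  E[X_{t+1} | X_t, ...] = c + sum_i phi_i X_{t+1-i}.
Substitute known values:
  E[X_{t+1} | ...] = (0.611) * (2) + (0.239) * (2)
                   = 1.7000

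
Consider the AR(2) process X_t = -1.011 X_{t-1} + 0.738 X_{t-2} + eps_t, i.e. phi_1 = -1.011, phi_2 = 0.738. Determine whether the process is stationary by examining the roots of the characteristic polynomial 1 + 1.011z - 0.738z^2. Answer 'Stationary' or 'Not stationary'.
\text{Not stationary}

The AR(p) characteristic polynomial is P(z) = 1 + 1.011z - 0.738z^2.
Stationarity requires all roots to lie outside the unit circle, i.e. |z| > 1 for every root.
Set 1 + (1.011) z + (-0.738) z^2 = 0, i.e. a z^2 + b z + c = 0 with a = -0.738, b = 1.011, c = 1.
Discriminant D = b^2 - 4ac = (1.011)^2 - 4*(-0.738)*1 = 1.022121 - (-2.952) = 3.974121.
D >= 0, so the roots are real: z = (-b +/- sqrt(D)) / (2a) = (-1.011 +/- 1.99352) / (-1.476).
  z_1 = (-1.011 + 1.99352) / (-1.476) = -0.6657,   |z_1| = 0.6657.
  z_2 = (-1.011 - 1.99352) / (-1.476) = 2.0356,   |z_2| = 2.0356.
Moduli of all roots: 0.6657, 2.0356.
All moduli strictly greater than 1? No.
Verdict: Not stationary.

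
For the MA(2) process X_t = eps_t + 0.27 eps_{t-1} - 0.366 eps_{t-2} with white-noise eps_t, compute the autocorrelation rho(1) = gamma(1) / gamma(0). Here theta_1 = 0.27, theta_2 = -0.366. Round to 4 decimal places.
\rho(1) = 0.1418

For an MA(q) process with theta_0 = 1, the autocovariance is
  gamma(k) = sigma^2 * sum_{i=0..q-k} theta_i * theta_{i+k},
and rho(k) = gamma(k) / gamma(0). Sigma^2 cancels.
  numerator   = (1)*(0.27) + (0.27)*(-0.366) = 0.17118.
  denominator = (1)^2 + (0.27)^2 + (-0.366)^2 = 1.206856.
  rho(1) = 0.17118 / 1.206856 = 0.1418.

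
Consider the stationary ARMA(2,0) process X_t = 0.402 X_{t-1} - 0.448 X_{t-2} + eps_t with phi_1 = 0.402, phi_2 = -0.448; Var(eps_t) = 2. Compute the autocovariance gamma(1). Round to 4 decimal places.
\gamma(1) = 0.7527

Multiply the model equation by X_{t-k} and take expectations. With theta_0 = psi_0 = 1 and psi_j the MA(infinity) weights, this gives
  gamma(k) - sum_i phi_i gamma(k-i) = c_k,
  c_k = sigma^2 * sum_{j=k..q} theta_j psi_{j-k}   (c_k = 0 for k > q),
using gamma(-m) = gamma(m).
Pure AR (q = 0): c_0 = sigma^2 = 2, c_k = 0 for k >= 1.
Equations for k = 0, 1, 2 (AR order 2, c_2 = 0):
  (E0) gamma(0) = phi_1 gamma(1) + phi_2 gamma(2) + c_0
  (E1) gamma(1) = phi_1 gamma(0) + phi_2 gamma(1) + c_1
  (E2) gamma(2) = phi_1 gamma(1) + phi_2 gamma(0)
From (E1): gamma(1) = A gamma(0) + B with
  A = phi_1 / (1 - phi_2) = 0.402 / 1.448 = 0.277624,   B = c_1 / (1 - phi_2) = 0 / 1.448 = 0.
Insert (E2) into (E0): gamma(0) (1 - phi_2^2) = phi_1 (1 + phi_2) gamma(1) + c_0.
  phi_1 (1 + phi_2) = (0.402)(0.552) = 0.221904,   1 - phi_2^2 = 0.799296.
Replace gamma(1) by A gamma(0) + B and collect gamma(0):
  gamma(0) [0.799296 - (0.221904)(0.277624)] = c_0 = 2
  gamma(0) * 0.73769 = 2
  gamma(0) = 2 / 0.73769 = 2.711166.
  gamma(1) = A gamma(0) = (0.277624)(2.711166) = 0.752686.
Therefore gamma(1) = 0.7527 (to 4 decimal places).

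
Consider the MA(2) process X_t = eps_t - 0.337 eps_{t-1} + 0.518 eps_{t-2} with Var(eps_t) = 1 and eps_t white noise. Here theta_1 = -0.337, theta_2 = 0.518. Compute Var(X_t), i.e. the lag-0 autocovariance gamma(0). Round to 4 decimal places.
\gamma(0) = 1.3819

For an MA(q) process X_t = eps_t + sum_i theta_i eps_{t-i} with
Var(eps_t) = sigma^2, the variance is
  gamma(0) = sigma^2 * (1 + sum_i theta_i^2).
  sum_i theta_i^2 = (-0.337)^2 + (0.518)^2 = 0.113569 + 0.268324 = 0.381893.
  gamma(0) = 1 * (1 + 0.381893) = 1 * 1.381893 = 1.381893, which rounds to 1.3819.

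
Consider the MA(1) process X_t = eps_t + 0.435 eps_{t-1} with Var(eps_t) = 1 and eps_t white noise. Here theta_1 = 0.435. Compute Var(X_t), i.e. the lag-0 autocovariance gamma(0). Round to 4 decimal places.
\gamma(0) = 1.1892

For an MA(q) process X_t = eps_t + sum_i theta_i eps_{t-i} with
Var(eps_t) = sigma^2, the variance is
  gamma(0) = sigma^2 * (1 + sum_i theta_i^2).
  sum_i theta_i^2 = (0.435)^2 = 0.189225.
  gamma(0) = 1 * (1 + 0.189225) = 1 * 1.189225 = 1.189225, which rounds to 1.1892.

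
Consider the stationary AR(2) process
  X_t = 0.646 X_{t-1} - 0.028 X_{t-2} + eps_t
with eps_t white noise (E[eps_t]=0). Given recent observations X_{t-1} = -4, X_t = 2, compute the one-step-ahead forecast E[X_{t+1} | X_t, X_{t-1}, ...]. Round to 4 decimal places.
E[X_{t+1} \mid \mathcal F_t] = 1.4040

For an AR(p) model X_t = c + sum_i phi_i X_{t-i} + eps_t, the
one-step-ahead conditional mean is
  E[X_{t+1} | X_t, ...] = c + sum_i phi_i X_{t+1-i}.
Substitute known values:
  E[X_{t+1} | ...] = (0.646) * (2) + (-0.028) * (-4)
                   = 1.4040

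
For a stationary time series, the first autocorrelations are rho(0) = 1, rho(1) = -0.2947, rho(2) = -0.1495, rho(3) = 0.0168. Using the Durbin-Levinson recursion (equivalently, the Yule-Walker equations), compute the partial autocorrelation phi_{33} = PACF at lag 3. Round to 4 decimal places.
\phi_{33} = -0.1349

The PACF at lag k is phi_{kk}, the last component of the solution
to the Yule-Walker system G_k phi = r_k where
  (G_k)_{ij} = rho(|i - j|), (r_k)_i = rho(i), i,j = 1..k.
Equivalently, Durbin-Levinson gives phi_{kk} iteratively:
  phi_{11} = rho(1)
  phi_{kk} = [rho(k) - sum_{j=1..k-1} phi_{k-1,j} rho(k-j)]
            / [1 - sum_{j=1..k-1} phi_{k-1,j} rho(j)],
  phi_{k,j} = phi_{k-1,j} - phi_{kk} phi_{k-1,k-j},  j = 1..k-1.
Step k = 1:
  phi_11 = rho(1) = -0.2947.
Step k = 2:
  phi_22 = [rho(2) - phi_11 rho(1)] / [1 - phi_11 rho(1)] = [-0.1495 - (-0.2947)(-0.2947)] / [1 - (-0.2947)(-0.2947)]
         = -0.23634809 / 0.91315191 = -0.258827.
  Update: phi_21 = phi_11 - phi_22 phi_11 = -0.2947 - (-0.258827)(-0.2947) = -0.370976.
Step k = 3:
  phi_33 = [rho(3) - phi_21 rho(2) - phi_22 rho(1)] / [1 - phi_21 rho(1) - phi_22 rho(2)]
    numerator   = 0.0168 - (-0.370976)(-0.1495) - (-0.258827)(-0.2947) = -0.11493717
    denominator = 1 - (-0.370976)(-0.2947) - (-0.258827)(-0.1495) = 0.85197872
  phi_33 = -0.11493717 / 0.85197872 = -0.1349.
Therefore phi_{33} = -0.1349.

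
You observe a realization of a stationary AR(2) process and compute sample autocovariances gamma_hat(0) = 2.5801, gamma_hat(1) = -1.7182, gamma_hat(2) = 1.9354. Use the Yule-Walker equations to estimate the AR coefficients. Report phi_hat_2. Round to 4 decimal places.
\hat\phi_{2} = 0.5510

The Yule-Walker equations for an AR(p) process read, in matrix form,
  Gamma_p phi = r_p,   with   (Gamma_p)_{ij} = gamma(|i - j|),
                       (r_p)_i = gamma(i),   i,j = 1..p.
Substitute the sample gammas (Toeplitz matrix and right-hand side of size 2):
  Gamma_p = [[2.5801, -1.7182], [-1.7182, 2.5801]]
  r_p     = [-1.7182, 1.9354]
Written out:
  2.5801 phi_1 - 1.7182 phi_2 = -1.7182
  -1.7182 phi_1 + 2.5801 phi_2 = 1.9354
Solve by Cramer's rule:
  det = gamma(0)^2 - gamma(1)^2 = (2.5801)^2 - (-1.7182)^2 = 6.65691601 - 2.95221124 = 3.70470477
  phi_hat_1 = [gamma(1) gamma(0) - gamma(1) gamma(2)] / det = [(-1.7182)(2.5801) - (-1.7182)(1.9354)] / 3.70470477 = -1.10772354 / 3.70470477 = -0.299
  phi_hat_2 = [gamma(0) gamma(2) - gamma(1)^2] / det = [(2.5801)(1.9354) - (-1.7182)^2] / 3.70470477 = 2.0413143 / 3.70470477 = 0.551
So phi_hat = [-0.2990, 0.5510].
Therefore phi_hat_2 = 0.5510.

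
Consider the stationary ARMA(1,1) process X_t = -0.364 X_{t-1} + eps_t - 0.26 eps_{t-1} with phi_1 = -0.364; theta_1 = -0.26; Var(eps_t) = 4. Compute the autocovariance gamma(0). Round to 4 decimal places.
\gamma(0) = 5.7954

Multiply the model equation by X_{t-k} and take expectations. With theta_0 = psi_0 = 1 and psi_j the MA(infinity) weights, this gives
  gamma(k) - sum_i phi_i gamma(k-i) = c_k,
  c_k = sigma^2 * sum_{j=k..q} theta_j psi_{j-k}   (c_k = 0 for k > q),
using gamma(-m) = gamma(m).
psi-weights needed (psi_j = theta_j + sum_i phi_i psi_{j-i}):
  psi_1 = theta_1 + phi_1 = -0.26 + (-0.364) = -0.624
Right-hand sides:
  c_0 = sigma^2 (1 + theta_1 psi_1) = 4 * (1 + (-0.26)(-0.624)) = 4 * 1.16224 = 4.64896
  c_1 = sigma^2 theta_1 = 4 * (-0.26) = -1.04
  c_2 = 0
Equations for k = 0 and k = 1 (AR order 1):
  gamma(0) = phi_1 gamma(1) + c_0
  gamma(1) = phi_1 gamma(0) + c_1
Substituting the second into the first: gamma(0) (1 - phi_1^2) = c_0 + phi_1 c_1, so
  gamma(0) = (c_0 + phi_1 c_1) / (1 - phi_1^2) = (4.64896 + (-0.364)(-1.04)) / (1 - (-0.364)^2) = 5.02752 / 0.867504 = 5.795385.
Therefore gamma(0) = 5.7954 (to 4 decimal places).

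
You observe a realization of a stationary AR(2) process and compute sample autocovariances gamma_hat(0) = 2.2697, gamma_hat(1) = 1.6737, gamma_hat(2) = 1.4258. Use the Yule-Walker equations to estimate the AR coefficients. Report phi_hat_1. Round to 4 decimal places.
\hat\phi_{1} = 0.6010

The Yule-Walker equations for an AR(p) process read, in matrix form,
  Gamma_p phi = r_p,   with   (Gamma_p)_{ij} = gamma(|i - j|),
                       (r_p)_i = gamma(i),   i,j = 1..p.
Substitute the sample gammas (Toeplitz matrix and right-hand side of size 2):
  Gamma_p = [[2.2697, 1.6737], [1.6737, 2.2697]]
  r_p     = [1.6737, 1.4258]
Written out:
  2.2697 phi_1 + 1.6737 phi_2 = 1.6737
  1.6737 phi_1 + 2.2697 phi_2 = 1.4258
Solve by Cramer's rule:
  det = gamma(0)^2 - gamma(1)^2 = (2.2697)^2 - (1.6737)^2 = 5.15153809 - 2.80127169 = 2.3502664
  phi_hat_1 = [gamma(1) gamma(0) - gamma(1) gamma(2)] / det = [(1.6737)(2.2697) - (1.6737)(1.4258)] / 2.3502664 = 1.41243543 / 2.3502664 = 0.601
  phi_hat_2 = [gamma(0) gamma(2) - gamma(1)^2] / det = [(2.2697)(1.4258) - (1.6737)^2] / 2.3502664 = 0.43486657 / 2.3502664 = 0.185
So phi_hat = [0.6010, 0.1850].
Therefore phi_hat_1 = 0.6010.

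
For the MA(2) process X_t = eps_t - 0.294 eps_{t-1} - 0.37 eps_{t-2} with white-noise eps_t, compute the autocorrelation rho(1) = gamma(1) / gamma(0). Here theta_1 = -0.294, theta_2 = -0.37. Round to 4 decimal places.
\rho(1) = -0.1514

For an MA(q) process with theta_0 = 1, the autocovariance is
  gamma(k) = sigma^2 * sum_{i=0..q-k} theta_i * theta_{i+k},
and rho(k) = gamma(k) / gamma(0). Sigma^2 cancels.
  numerator   = (1)*(-0.294) + (-0.294)*(-0.37) = -0.18522.
  denominator = (1)^2 + (-0.294)^2 + (-0.37)^2 = 1.223336.
  rho(1) = -0.18522 / 1.223336 = -0.1514.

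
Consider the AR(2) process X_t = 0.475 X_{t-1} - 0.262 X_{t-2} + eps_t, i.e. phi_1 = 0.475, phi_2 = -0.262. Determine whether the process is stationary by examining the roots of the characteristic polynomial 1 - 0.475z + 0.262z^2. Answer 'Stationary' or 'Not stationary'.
\text{Stationary}

The AR(p) characteristic polynomial is P(z) = 1 - 0.475z + 0.262z^2.
Stationarity requires all roots to lie outside the unit circle, i.e. |z| > 1 for every root.
Set 1 + (-0.475) z + (0.262) z^2 = 0, i.e. a z^2 + b z + c = 0 with a = 0.262, b = -0.475, c = 1.
Discriminant D = b^2 - 4ac = (-0.475)^2 - 4*(0.262)*1 = 0.225625 - (1.048) = -0.822375.
D < 0, so the roots are the complex-conjugate pair z = (-b +/- i sqrt(-D)) / (2a) = 0.9065 +/- 1.7306i.
For a conjugate pair |z|^2 = z * conj(z) = (product of roots) = c/a = 1/(0.262) = 3.816794, so |z| = sqrt(3.816794) = 1.9537 for both roots.
Moduli of all roots: 1.9537, 1.9537.
All moduli strictly greater than 1? Yes.
Verdict: Stationary.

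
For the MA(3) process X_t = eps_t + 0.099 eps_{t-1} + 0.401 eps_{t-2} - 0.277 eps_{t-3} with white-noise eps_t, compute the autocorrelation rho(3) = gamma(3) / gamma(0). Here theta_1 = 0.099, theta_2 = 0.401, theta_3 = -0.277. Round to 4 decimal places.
\rho(3) = -0.2221

For an MA(q) process with theta_0 = 1, the autocovariance is
  gamma(k) = sigma^2 * sum_{i=0..q-k} theta_i * theta_{i+k},
and rho(k) = gamma(k) / gamma(0). Sigma^2 cancels.
  numerator   = (1)*(-0.277) = -0.277.
  denominator = (1)^2 + (0.099)^2 + (0.401)^2 + (-0.277)^2 = 1.247331.
  rho(3) = -0.277 / 1.247331 = -0.2221.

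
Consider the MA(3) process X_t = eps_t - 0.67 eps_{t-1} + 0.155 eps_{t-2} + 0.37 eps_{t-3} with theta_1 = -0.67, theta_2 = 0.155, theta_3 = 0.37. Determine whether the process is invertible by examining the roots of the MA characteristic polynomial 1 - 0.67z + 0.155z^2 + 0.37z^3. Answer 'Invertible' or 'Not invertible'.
\text{Invertible}

The MA(q) characteristic polynomial is P(z) = 1 - 0.67z + 0.155z^2 + 0.37z^3.
Invertibility requires all roots to lie outside the unit circle, i.e. |z| > 1 for every root.
Degree 3: look for a simple real root z0 first, then factor out (1 - z/z0) and solve the remaining quadratic.
Testing z0 = -2: P(-2) = 1 + (-0.67)(-2) + (0.155)(-2)^2 + (0.37)(-2)^3
  = 1 + (1.34) + (0.62) + (-2.96) = 0.  So z_0 = -2 is a root, |z_0| = 2.
Divide out the factor (1 + 0.5 z) = (1 - z/z0) (since 1/z0 = -0.5):
  P(z) = (1 + 0.5 z)(1 + (-1.17) z + (0.74) z^2)
  [check: z-coef -1.17 - (-0.5) = -0.67; z^2-coef 0.74 - (-0.5)(-1.17) = 0.155; z^3-coef -(-0.5)(0.74) = 0.37.]
Remaining roots from the quadratic factor 1 + (-1.17) z + (0.74) z^2:
  Set 1 + (-1.17) z + (0.74) z^2 = 0, i.e. a z^2 + b z + c = 0 with a = 0.74, b = -1.17, c = 1.
  Discriminant D = b^2 - 4ac = (-1.17)^2 - 4*(0.74)*1 = 1.3689 - (2.96) = -1.5911.
  D < 0, so the roots are the complex-conjugate pair z = (-b +/- i sqrt(-D)) / (2a) = 0.7905 +/- 0.8523i.
  For a conjugate pair |z|^2 = z * conj(z) = (product of roots) = c/a = 1/(0.74) = 1.351351, so |z| = sqrt(1.351351) = 1.1625 for both roots.
Moduli of all roots: 2.0000, 1.1625, 1.1625.
All moduli strictly greater than 1? Yes.
Verdict: Invertible.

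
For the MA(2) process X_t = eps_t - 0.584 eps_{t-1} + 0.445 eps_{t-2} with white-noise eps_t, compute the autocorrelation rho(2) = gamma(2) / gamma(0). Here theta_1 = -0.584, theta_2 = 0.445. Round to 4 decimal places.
\rho(2) = 0.2891

For an MA(q) process with theta_0 = 1, the autocovariance is
  gamma(k) = sigma^2 * sum_{i=0..q-k} theta_i * theta_{i+k},
and rho(k) = gamma(k) / gamma(0). Sigma^2 cancels.
  numerator   = (1)*(0.445) = 0.445.
  denominator = (1)^2 + (-0.584)^2 + (0.445)^2 = 1.539081.
  rho(2) = 0.445 / 1.539081 = 0.2891.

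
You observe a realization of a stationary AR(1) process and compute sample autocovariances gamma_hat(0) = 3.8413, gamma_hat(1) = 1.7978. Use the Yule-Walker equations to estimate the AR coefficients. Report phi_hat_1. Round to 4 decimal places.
\hat\phi_{1} = 0.4680

The Yule-Walker equations for an AR(p) process read, in matrix form,
  Gamma_p phi = r_p,   with   (Gamma_p)_{ij} = gamma(|i - j|),
                       (r_p)_i = gamma(i),   i,j = 1..p.
Substitute the sample gammas (Toeplitz matrix and right-hand side of size 1):
  Gamma_p = [[3.8413]]
  r_p     = [1.7978]
With p = 1 this is the single equation gamma(0) phi_1 = gamma(1):
  phi_hat_1 = gamma(1) / gamma(0) = 1.7978 / 3.8413 = 0.4680.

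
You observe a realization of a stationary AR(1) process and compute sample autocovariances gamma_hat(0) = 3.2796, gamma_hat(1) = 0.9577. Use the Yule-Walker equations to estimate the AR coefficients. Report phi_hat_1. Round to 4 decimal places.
\hat\phi_{1} = 0.2920

The Yule-Walker equations for an AR(p) process read, in matrix form,
  Gamma_p phi = r_p,   with   (Gamma_p)_{ij} = gamma(|i - j|),
                       (r_p)_i = gamma(i),   i,j = 1..p.
Substitute the sample gammas (Toeplitz matrix and right-hand side of size 1):
  Gamma_p = [[3.2796]]
  r_p     = [0.9577]
With p = 1 this is the single equation gamma(0) phi_1 = gamma(1):
  phi_hat_1 = gamma(1) / gamma(0) = 0.9577 / 3.2796 = 0.2920.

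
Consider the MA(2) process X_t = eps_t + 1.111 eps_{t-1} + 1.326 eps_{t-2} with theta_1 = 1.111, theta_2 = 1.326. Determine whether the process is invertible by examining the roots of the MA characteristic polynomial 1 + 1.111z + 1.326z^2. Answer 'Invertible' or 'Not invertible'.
\text{Not invertible}

The MA(q) characteristic polynomial is P(z) = 1 + 1.111z + 1.326z^2.
Invertibility requires all roots to lie outside the unit circle, i.e. |z| > 1 for every root.
Set 1 + (1.111) z + (1.326) z^2 = 0, i.e. a z^2 + b z + c = 0 with a = 1.326, b = 1.111, c = 1.
Discriminant D = b^2 - 4ac = (1.111)^2 - 4*(1.326)*1 = 1.234321 - (5.304) = -4.069679.
D < 0, so the roots are the complex-conjugate pair z = (-b +/- i sqrt(-D)) / (2a) = -0.4189 +/- 0.7607i.
For a conjugate pair |z|^2 = z * conj(z) = (product of roots) = c/a = 1/(1.326) = 0.754148, so |z| = sqrt(0.754148) = 0.8684 for both roots.
Moduli of all roots: 0.8684, 0.8684.
All moduli strictly greater than 1? No.
Verdict: Not invertible.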